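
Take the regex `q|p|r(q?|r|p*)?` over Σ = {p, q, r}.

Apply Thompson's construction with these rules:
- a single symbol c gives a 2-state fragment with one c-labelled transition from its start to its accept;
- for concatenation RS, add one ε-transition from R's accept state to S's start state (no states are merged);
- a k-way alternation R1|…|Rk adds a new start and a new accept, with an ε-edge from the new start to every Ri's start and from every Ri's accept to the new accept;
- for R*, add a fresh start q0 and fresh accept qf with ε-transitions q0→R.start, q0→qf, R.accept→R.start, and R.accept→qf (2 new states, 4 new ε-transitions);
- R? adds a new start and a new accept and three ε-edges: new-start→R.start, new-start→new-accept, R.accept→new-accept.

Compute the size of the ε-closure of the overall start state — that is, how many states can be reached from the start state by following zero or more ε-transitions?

4

Work bottom-up. For each fragment F, track |ε-closure(F.start)| and whether F's accept lies in that closure (i.e. whether F accepts ε). A single-symbol fragment has closure size 1 and does not accept ε.
  q? — new start has ε-edges to the inner start and to the new accept, so |closure| = 2 + 1 = 3
  p* — the star's fresh start ε-reaches both the body's start and the fresh accept: |closure| = 2 + 1 = 3
  q?|r|p* — new start ε-reaches every alternative's start; at least one alternative accepts ε, so the union's new accept is reached too: |closure| = 1 + 3 + 1 + 3 + 1 = 9
  (q?|r|p*)? — new start has ε-edges to the inner start and to the new accept, so |closure| = 2 + 9 = 11
  r(q?|r|p*)? — same as the first factor's closure: |closure| = 1
  q|p|r(q?|r|p*)? — |closure| = 1 + 1 + 1 + 1 = 4 (the new accept is not ε-reachable since no branch accepts ε)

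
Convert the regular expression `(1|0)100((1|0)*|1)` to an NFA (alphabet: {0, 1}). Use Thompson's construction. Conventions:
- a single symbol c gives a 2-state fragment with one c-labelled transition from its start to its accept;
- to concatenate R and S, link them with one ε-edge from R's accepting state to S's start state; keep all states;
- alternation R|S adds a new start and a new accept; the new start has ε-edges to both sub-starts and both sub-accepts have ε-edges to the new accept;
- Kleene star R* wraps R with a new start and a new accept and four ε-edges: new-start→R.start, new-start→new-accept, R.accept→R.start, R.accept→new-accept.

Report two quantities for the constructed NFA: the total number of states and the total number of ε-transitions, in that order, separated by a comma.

Per subexpression:
Each of the 8 symbol leaves contributes 2 states and 0 ε-transitions.
  1|0 → 6 states, 4 ε-transitions
  1|0 → 6 states, 4 ε-transitions
  (1|0)* → 8 states, 8 ε-transitions
  (1|0)*|1 → 12 states, 12 ε-transitions
  (1|0)100((1|0)*|1) → 24 states, 20 ε-transitions

24, 20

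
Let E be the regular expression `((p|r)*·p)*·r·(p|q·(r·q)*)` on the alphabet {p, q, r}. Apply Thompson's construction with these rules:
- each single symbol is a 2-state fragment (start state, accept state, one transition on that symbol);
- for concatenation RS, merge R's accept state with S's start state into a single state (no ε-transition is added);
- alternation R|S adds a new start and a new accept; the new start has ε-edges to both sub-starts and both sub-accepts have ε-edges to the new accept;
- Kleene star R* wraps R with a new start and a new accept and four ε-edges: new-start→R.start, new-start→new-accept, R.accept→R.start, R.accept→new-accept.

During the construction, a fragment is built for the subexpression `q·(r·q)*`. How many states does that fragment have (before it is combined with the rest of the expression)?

Fragment for `q·(r·q)*`:
Each of the 3 symbol leaves contributes a 2-state fragment.
  r·q — 3 states
  (r·q)* — 5 states
  q·(r·q)* — 6 states

6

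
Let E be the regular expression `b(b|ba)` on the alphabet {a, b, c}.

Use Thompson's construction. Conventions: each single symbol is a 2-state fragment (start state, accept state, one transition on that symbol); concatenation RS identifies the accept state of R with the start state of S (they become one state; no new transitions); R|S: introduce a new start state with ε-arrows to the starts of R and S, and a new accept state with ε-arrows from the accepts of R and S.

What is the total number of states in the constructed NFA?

Building bottom-up:
Each of the 4 symbol leaves contributes a 2-state fragment.
  ba = 3 states
  b|ba = 7 states
  b(b|ba) = 8 states

8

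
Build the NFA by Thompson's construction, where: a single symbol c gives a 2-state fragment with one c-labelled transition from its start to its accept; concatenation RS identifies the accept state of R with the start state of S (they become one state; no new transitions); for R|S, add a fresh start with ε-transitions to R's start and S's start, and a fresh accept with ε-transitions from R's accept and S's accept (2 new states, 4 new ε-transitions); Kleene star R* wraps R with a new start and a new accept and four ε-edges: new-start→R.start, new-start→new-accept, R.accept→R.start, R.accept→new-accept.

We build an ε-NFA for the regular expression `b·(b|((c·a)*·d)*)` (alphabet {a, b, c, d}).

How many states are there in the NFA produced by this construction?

13

By structural recursion:
Each of the 5 symbol leaves contributes a 2-state fragment.
  c·a : 3 states
  (c·a)* : 5 states
  (c·a)*·d : 6 states
  ((c·a)*·d)* : 8 states
  b|((c·a)*·d)* : 12 states
  b·(b|((c·a)*·d)*) : 13 states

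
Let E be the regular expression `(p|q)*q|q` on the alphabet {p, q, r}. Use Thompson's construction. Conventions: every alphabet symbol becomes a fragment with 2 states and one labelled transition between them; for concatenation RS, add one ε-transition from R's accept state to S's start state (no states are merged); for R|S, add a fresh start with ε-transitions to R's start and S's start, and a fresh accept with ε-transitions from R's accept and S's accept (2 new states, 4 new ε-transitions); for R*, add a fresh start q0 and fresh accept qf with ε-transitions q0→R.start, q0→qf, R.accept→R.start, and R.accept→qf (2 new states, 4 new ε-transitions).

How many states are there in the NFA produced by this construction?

By structural recursion:
Each of the 4 symbol leaves contributes a 2-state fragment.
  p|q : 6 states
  (p|q)* : 8 states
  (p|q)*q : 10 states
  (p|q)*q|q : 14 states

14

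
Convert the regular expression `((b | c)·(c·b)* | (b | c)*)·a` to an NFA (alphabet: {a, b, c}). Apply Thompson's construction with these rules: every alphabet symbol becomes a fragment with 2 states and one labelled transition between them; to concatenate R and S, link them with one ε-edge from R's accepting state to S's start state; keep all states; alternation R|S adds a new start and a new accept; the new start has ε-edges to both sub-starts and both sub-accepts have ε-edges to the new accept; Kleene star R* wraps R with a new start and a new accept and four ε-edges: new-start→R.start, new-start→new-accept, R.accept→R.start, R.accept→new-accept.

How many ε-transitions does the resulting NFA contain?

Recursing over subexpressions:
Each of the 7 symbol leaves contributes 0 ε-transitions.
  b | c = 4 ε-transitions
  c·b = 1 ε-transition
  (c·b)* = 5 ε-transitions
  (b | c)·(c·b)* = 10 ε-transitions
  b | c = 4 ε-transitions
  (b | c)* = 8 ε-transitions
  (b | c)·(c·b)* | (b | c)* = 22 ε-transitions
  ((b | c)·(c·b)* | (b | c)*)·a = 23 ε-transitions

23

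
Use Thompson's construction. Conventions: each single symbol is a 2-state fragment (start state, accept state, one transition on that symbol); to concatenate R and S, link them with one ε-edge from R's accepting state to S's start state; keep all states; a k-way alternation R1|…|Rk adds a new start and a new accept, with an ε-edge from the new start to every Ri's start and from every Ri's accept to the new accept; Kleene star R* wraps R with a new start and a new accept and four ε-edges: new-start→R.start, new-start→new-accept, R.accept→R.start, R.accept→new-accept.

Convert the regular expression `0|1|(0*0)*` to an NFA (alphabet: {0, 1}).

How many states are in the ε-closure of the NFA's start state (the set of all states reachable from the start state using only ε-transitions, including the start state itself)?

10

Work bottom-up. For each fragment F, track |ε-closure(F.start)| and whether F's accept lies in that closure (i.e. whether F accepts ε). A single-symbol fragment has closure size 1 and does not accept ε.
  0* : new start has ε-edges to the inner start and to the new accept, so |ε-closure| = 2 + 1 = 3
  0*0 : the left operand accepts ε, so the closure extends into the next operand (via the concat ε-link); |ε-closure| = 3 + 1 = 4
  (0*0)* : the star's fresh start ε-reaches both the body's start and the fresh accept: |ε-closure| = 2 + 4 = 6
  0|1|(0*0)* : |ε-closure| = 1 (new start) + (1 + 1 + 6) + 1 (new accept, since some branch ε-reaches its own accept) = 10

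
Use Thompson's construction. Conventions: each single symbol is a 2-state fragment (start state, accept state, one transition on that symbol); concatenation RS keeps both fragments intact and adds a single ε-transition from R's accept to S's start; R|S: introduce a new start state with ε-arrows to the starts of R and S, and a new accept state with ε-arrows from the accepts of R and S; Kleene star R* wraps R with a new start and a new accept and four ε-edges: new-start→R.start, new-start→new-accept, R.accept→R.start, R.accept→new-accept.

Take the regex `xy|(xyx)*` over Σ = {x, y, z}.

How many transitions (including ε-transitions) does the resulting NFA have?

16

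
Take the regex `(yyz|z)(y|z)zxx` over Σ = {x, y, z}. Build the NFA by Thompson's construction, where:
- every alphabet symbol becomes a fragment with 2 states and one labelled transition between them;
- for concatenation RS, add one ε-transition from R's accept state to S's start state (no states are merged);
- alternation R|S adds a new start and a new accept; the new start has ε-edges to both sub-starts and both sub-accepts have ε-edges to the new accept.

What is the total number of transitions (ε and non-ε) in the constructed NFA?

Building bottom-up:
Each of the 9 symbol leaves contributes 1 transition (1 symbol, 0 ε).
  yyz — 5 transitions (3 symbol, 2 ε)
  yyz|z — 10 transitions (4 symbol, 6 ε)
  y|z — 6 transitions (2 symbol, 4 ε)
  (yyz|z)(y|z)zxx — 23 transitions (9 symbol, 14 ε)

23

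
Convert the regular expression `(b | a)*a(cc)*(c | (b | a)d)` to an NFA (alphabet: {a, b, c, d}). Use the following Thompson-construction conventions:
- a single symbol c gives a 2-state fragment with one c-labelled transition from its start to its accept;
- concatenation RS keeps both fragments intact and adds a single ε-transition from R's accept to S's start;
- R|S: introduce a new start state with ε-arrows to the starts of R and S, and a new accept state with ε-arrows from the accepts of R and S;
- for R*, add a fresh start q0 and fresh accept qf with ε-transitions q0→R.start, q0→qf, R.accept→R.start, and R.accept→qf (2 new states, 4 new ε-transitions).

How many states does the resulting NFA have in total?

28

Per subexpression:
Each of the 9 symbol leaves contributes a 2-state fragment.
  b | a = 6 states
  (b | a)* = 8 states
  cc = 4 states
  (cc)* = 6 states
  b | a = 6 states
  (b | a)d = 8 states
  c | (b | a)d = 12 states
  (b | a)*a(cc)*(c | (b | a)d) = 28 states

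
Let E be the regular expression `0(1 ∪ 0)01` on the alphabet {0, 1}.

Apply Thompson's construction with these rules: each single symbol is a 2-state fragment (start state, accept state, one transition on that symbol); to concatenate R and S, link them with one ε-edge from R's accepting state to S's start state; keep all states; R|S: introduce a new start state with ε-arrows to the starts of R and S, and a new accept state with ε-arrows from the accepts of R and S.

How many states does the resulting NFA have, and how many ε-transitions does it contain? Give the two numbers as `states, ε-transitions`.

12, 7

Per subexpression:
Each of the 5 symbol leaves contributes 2 states and 0 ε-transitions.
  1 ∪ 0 : 6 states, 4 ε-transitions
  0(1 ∪ 0)01 : 12 states, 7 ε-transitions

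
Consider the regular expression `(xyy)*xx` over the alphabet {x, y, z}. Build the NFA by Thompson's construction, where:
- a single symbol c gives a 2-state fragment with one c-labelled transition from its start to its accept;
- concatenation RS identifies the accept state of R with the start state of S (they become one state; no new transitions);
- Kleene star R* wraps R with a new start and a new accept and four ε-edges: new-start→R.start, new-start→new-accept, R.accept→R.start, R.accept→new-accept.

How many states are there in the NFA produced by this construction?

Recursing over subexpressions:
Each of the 5 symbol leaves contributes a 2-state fragment.
  xyy — 4 states
  (xyy)* — 6 states
  (xyy)*xx — 8 states

8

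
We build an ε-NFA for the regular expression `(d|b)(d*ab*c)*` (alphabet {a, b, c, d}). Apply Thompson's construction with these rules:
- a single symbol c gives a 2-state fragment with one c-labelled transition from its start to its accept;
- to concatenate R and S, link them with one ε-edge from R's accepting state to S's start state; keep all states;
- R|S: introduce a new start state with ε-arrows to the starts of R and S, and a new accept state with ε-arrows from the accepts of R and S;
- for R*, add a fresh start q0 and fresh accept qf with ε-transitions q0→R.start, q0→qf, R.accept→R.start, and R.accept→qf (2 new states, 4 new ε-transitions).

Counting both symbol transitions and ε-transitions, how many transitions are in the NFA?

Recursing over subexpressions:
Each of the 6 symbol leaves contributes 1 transition (1 symbol, 0 ε).
  d|b = 6 transitions (2 symbol, 4 ε)
  d* = 5 transitions (1 symbol, 4 ε)
  b* = 5 transitions (1 symbol, 4 ε)
  d*ab*c = 15 transitions (4 symbol, 11 ε)
  (d*ab*c)* = 19 transitions (4 symbol, 15 ε)
  (d|b)(d*ab*c)* = 26 transitions (6 symbol, 20 ε)

26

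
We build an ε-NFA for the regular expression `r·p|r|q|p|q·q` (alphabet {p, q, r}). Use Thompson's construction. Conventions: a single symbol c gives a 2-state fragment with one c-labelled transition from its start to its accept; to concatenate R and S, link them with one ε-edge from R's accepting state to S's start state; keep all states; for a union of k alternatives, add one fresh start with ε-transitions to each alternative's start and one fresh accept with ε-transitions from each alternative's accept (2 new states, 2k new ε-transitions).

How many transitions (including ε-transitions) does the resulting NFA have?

19

Per subexpression:
Each of the 7 symbol leaves contributes 1 transition (1 symbol, 0 ε).
  r·p : 3 transitions (2 symbol, 1 ε)
  q·q : 3 transitions (2 symbol, 1 ε)
  r·p|r|q|p|q·q : 19 transitions (7 symbol, 12 ε)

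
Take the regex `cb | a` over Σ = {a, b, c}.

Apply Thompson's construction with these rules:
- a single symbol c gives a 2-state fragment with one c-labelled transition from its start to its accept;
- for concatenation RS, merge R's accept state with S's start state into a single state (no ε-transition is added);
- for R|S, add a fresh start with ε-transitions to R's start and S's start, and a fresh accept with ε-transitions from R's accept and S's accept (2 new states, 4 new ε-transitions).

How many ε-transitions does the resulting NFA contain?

4

Recursing over subexpressions:
Each of the 3 symbol leaves contributes 0 ε-transitions.
  cb → 0 ε-transitions
  cb | a → 4 ε-transitions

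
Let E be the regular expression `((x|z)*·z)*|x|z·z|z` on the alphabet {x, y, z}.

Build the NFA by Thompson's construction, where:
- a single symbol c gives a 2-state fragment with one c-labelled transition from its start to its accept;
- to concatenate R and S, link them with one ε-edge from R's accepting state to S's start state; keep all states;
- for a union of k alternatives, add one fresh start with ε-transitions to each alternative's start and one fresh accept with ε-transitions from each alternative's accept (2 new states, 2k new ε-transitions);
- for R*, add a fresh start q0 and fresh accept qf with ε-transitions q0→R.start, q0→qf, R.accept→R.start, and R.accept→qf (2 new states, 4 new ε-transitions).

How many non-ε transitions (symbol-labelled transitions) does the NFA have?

7

Per subexpression:
Each of the 7 symbol leaves contributes exactly 1 symbol transition.
  x|z → 2 symbol transitions
  (x|z)* → 2 symbol transitions
  (x|z)*·z → 3 symbol transitions
  ((x|z)*·z)* → 3 symbol transitions
  z·z → 2 symbol transitions
  ((x|z)*·z)*|x|z·z|z → 7 symbol transitions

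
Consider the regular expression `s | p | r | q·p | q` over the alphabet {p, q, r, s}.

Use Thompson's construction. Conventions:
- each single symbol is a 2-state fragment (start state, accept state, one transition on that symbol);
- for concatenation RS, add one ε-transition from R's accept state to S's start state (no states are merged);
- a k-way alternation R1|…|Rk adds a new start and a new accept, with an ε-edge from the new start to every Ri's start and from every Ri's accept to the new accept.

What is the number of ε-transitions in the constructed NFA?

11

Bottom-up over the parse tree:
Each of the 6 symbol leaves contributes 0 ε-transitions.
  q·p = 1 ε-transition
  s | p | r | q·p | q = 11 ε-transitions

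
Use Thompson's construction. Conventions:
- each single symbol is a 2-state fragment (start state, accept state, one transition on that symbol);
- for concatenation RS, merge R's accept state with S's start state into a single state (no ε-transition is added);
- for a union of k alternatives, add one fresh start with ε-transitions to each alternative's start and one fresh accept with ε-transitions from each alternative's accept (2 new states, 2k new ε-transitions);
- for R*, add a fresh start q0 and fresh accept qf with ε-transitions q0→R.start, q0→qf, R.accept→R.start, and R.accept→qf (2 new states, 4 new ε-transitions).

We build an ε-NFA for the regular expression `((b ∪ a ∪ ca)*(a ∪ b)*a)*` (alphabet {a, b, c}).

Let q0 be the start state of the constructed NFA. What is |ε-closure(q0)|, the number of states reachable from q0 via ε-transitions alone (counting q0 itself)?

Compute the ε-closure size of each fragment's start state recursively; a symbol fragment's start has no outgoing ε-edge, so its closure is just itself (size 1).
  ca : same as the first factor's closure: |ε-closure| = 1
  b ∪ a ∪ ca : |ε-closure| = 1 + 1 + 1 + 1 = 4 (the new accept is not ε-reachable since no branch accepts ε)
  (b ∪ a ∪ ca)* : the star's fresh start ε-reaches both the body's start and the fresh accept: |ε-closure| = 2 + 4 = 6
  a ∪ b : |ε-closure| = 1 + 1 + 1 = 3 (the new accept is not ε-reachable since no branch accepts ε)
  (a ∪ b)* : the star's fresh start ε-reaches both the body's start and the fresh accept: |ε-closure| = 2 + 3 = 5
  (b ∪ a ∪ ca)*(a ∪ b)*a : the left operand accepts ε, so the closure extends into the next operand (the shared merged state is already counted); |ε-closure| = 6 + (5−1) + (1−1) = 10
  ((b ∪ a ∪ ca)*(a ∪ b)*a)* : |ε-closure| = 1 (new start) + 10 (body) + 1 (new accept) = 12

12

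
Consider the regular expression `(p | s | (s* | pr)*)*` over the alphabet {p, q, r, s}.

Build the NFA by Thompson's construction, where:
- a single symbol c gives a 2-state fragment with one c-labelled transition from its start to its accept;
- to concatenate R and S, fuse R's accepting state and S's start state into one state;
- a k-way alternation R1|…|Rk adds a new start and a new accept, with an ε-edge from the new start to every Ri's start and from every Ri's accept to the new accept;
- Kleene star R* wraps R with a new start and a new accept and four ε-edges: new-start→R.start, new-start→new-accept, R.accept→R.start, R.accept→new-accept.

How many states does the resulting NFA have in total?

Bottom-up over the parse tree:
Each of the 5 symbol leaves contributes a 2-state fragment.
  s* = 4 states
  pr = 3 states
  s* | pr = 9 states
  (s* | pr)* = 11 states
  p | s | (s* | pr)* = 17 states
  (p | s | (s* | pr)*)* = 19 states

19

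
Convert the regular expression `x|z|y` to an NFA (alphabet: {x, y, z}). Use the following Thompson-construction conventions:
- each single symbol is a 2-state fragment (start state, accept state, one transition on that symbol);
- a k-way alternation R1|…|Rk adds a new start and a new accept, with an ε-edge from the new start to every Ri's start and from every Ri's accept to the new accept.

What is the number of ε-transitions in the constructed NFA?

6

Building bottom-up:
Each of the 3 symbol leaves contributes 0 ε-transitions.
  x|z|y = 6 ε-transitions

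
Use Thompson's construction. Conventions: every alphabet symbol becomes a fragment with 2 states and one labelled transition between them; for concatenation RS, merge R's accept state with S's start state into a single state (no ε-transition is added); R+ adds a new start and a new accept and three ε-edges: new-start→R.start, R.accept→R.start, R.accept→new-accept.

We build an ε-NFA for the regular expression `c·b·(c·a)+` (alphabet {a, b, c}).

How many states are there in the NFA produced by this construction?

Bottom-up over the parse tree:
Each of the 4 symbol leaves contributes a 2-state fragment.
  c·a → 3 states
  (c·a)+ → 5 states
  c·b·(c·a)+ → 7 states

7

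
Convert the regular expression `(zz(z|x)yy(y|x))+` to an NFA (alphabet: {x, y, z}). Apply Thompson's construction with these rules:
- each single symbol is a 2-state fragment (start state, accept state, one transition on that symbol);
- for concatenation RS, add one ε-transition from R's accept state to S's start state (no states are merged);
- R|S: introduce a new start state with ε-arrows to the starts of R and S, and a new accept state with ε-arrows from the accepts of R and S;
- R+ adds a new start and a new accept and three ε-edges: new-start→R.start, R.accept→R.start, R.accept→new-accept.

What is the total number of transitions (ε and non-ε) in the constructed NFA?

24

Building bottom-up:
Each of the 8 symbol leaves contributes 1 transition (1 symbol, 0 ε).
  z|x → 6 transitions (2 symbol, 4 ε)
  y|x → 6 transitions (2 symbol, 4 ε)
  zz(z|x)yy(y|x) → 21 transitions (8 symbol, 13 ε)
  (zz(z|x)yy(y|x))+ → 24 transitions (8 symbol, 16 ε)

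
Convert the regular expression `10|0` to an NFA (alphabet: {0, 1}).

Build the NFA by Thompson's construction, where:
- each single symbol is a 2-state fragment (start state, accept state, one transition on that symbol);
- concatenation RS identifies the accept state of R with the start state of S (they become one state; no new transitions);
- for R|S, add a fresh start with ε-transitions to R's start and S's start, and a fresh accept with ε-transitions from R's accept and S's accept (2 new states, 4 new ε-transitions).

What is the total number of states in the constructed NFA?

By structural recursion:
Each of the 3 symbol leaves contributes a 2-state fragment.
  10 — 3 states
  10|0 — 7 states

7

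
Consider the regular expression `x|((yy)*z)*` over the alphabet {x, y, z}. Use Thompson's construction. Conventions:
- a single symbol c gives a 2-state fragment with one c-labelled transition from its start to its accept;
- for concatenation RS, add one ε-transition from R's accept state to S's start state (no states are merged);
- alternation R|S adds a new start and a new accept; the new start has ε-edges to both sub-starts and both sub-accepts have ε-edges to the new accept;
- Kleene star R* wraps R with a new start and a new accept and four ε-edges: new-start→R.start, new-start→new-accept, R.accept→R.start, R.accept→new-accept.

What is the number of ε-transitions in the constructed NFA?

By structural recursion:
Each of the 4 symbol leaves contributes 0 ε-transitions.
  yy → 1 ε-transition
  (yy)* → 5 ε-transitions
  (yy)*z → 6 ε-transitions
  ((yy)*z)* → 10 ε-transitions
  x|((yy)*z)* → 14 ε-transitions

14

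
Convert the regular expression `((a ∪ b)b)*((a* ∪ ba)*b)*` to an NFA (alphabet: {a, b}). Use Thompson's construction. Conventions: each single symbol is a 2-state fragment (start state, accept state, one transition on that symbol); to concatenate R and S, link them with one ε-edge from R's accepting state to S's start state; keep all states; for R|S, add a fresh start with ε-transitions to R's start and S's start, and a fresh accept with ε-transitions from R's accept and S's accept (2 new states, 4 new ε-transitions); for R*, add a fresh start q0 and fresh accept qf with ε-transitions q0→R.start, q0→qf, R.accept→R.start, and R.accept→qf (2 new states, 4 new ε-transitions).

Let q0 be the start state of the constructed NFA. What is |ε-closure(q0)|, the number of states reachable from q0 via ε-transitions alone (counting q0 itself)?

Compute the ε-closure size of each fragment's start state recursively; a symbol fragment's start has no outgoing ε-edge, so its closure is just itself (size 1).
  a ∪ b : |ε-closure| = 1 + 1 + 1 = 3 (the new accept is not ε-reachable since no branch accepts ε)
  (a ∪ b)b : |ε-closure| equals the left operand's closure size = 3 (its accept is not ε-reachable, so the closure stops there)
  ((a ∪ b)b)* : |ε-closure| = 1 (new start) + 3 (body) + 1 (new accept) = 5
  a* : new start has ε-edges to the inner start and to the new accept, so |ε-closure| = 2 + 1 = 3
  ba : same as the first factor's closure: |ε-closure| = 1
  a* ∪ ba : |ε-closure| = 1 (new start) + (3 + 1) + 1 (new accept, since some branch ε-reaches its own accept) = 6
  (a* ∪ ba)* : new start has ε-edges to the inner start and to the new accept, so |ε-closure| = 2 + 6 = 8
  (a* ∪ ba)*b : the left operand accepts ε, so the closure extends into the next operand (via the concat ε-link); |ε-closure| = 8 + 1 = 9
  ((a* ∪ ba)*b)* : |ε-closure| = 1 (new start) + 9 (body) + 1 (new accept) = 11
  ((a ∪ b)b)*((a* ∪ ba)*b)* : |ε-closure| = 5 + 11 = 16 (closure spills across the concat boundary because the left factor accepts ε)

16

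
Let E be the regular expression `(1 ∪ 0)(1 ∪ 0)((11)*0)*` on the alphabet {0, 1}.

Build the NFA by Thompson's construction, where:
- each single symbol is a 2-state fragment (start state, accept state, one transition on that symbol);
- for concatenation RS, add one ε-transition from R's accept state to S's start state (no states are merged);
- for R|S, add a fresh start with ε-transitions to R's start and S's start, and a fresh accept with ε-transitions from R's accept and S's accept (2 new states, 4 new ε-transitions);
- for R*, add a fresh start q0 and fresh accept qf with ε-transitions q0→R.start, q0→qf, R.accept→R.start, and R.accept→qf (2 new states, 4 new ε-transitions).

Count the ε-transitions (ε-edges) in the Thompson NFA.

20

By structural recursion:
Each of the 7 symbol leaves contributes 0 ε-transitions.
  1 ∪ 0 — 4 ε-transitions
  1 ∪ 0 — 4 ε-transitions
  11 — 1 ε-transition
  (11)* — 5 ε-transitions
  (11)*0 — 6 ε-transitions
  ((11)*0)* — 10 ε-transitions
  (1 ∪ 0)(1 ∪ 0)((11)*0)* — 20 ε-transitions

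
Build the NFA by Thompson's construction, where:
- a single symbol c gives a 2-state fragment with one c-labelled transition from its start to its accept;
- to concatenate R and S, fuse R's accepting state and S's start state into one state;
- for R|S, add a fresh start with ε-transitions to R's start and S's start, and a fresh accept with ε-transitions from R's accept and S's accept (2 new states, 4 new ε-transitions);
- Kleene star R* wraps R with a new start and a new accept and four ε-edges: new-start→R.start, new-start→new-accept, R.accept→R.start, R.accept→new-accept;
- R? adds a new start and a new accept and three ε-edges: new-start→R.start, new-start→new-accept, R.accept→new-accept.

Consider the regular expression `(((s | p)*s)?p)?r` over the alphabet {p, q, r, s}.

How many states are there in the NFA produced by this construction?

15

Bottom-up over the parse tree:
Each of the 5 symbol leaves contributes a 2-state fragment.
  s | p → 6 states
  (s | p)* → 8 states
  (s | p)*s → 9 states
  ((s | p)*s)? → 11 states
  ((s | p)*s)?p → 12 states
  (((s | p)*s)?p)? → 14 states
  (((s | p)*s)?p)?r → 15 states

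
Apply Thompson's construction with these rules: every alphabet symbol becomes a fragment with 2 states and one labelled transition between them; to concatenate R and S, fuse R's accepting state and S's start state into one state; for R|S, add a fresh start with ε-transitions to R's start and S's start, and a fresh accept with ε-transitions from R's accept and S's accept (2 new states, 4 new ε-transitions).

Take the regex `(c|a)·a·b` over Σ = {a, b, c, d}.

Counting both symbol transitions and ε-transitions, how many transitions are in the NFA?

8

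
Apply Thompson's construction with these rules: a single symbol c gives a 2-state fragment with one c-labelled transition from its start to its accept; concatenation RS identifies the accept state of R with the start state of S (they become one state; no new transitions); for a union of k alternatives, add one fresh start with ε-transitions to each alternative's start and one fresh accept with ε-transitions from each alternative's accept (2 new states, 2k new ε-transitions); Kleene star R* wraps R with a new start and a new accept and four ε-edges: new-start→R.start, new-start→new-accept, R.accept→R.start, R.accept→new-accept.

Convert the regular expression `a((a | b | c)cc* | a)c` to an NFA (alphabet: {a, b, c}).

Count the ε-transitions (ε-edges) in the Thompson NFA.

14

Per subexpression:
Each of the 8 symbol leaves contributes 0 ε-transitions.
  a | b | c — 6 ε-transitions
  c* — 4 ε-transitions
  (a | b | c)cc* — 10 ε-transitions
  (a | b | c)cc* | a — 14 ε-transitions
  a((a | b | c)cc* | a)c — 14 ε-transitions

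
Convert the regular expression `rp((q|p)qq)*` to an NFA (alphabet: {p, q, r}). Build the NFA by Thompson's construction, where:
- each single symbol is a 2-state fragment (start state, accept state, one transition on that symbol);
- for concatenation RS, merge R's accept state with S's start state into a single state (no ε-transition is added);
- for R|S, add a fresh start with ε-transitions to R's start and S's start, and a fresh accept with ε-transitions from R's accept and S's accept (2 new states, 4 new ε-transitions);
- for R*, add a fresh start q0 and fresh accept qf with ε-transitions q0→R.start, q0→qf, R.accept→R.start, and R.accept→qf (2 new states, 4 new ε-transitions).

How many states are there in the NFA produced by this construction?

12

Recursing over subexpressions:
Each of the 6 symbol leaves contributes a 2-state fragment.
  q|p → 6 states
  (q|p)qq → 8 states
  ((q|p)qq)* → 10 states
  rp((q|p)qq)* → 12 states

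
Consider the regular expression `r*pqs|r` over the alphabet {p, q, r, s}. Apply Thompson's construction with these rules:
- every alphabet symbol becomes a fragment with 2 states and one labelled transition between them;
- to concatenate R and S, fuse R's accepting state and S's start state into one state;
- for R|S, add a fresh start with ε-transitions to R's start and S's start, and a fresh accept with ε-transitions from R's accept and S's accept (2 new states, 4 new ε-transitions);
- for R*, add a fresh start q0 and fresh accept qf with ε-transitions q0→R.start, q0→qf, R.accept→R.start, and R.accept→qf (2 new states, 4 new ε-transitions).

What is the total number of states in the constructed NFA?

11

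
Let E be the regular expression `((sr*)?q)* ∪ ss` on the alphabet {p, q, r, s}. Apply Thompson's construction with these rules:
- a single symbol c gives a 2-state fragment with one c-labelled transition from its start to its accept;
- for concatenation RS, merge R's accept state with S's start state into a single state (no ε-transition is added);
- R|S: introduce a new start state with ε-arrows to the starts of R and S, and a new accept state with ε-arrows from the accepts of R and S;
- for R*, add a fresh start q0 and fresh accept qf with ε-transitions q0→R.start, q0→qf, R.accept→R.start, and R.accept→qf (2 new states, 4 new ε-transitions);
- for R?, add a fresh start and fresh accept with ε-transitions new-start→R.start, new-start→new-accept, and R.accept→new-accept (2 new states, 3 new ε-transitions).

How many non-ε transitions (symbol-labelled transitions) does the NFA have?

5

Bottom-up over the parse tree:
Each of the 5 symbol leaves contributes exactly 1 symbol transition.
  r* : 1 symbol transition
  sr* : 2 symbol transitions
  (sr*)? : 2 symbol transitions
  (sr*)?q : 3 symbol transitions
  ((sr*)?q)* : 3 symbol transitions
  ss : 2 symbol transitions
  ((sr*)?q)* ∪ ss : 5 symbol transitions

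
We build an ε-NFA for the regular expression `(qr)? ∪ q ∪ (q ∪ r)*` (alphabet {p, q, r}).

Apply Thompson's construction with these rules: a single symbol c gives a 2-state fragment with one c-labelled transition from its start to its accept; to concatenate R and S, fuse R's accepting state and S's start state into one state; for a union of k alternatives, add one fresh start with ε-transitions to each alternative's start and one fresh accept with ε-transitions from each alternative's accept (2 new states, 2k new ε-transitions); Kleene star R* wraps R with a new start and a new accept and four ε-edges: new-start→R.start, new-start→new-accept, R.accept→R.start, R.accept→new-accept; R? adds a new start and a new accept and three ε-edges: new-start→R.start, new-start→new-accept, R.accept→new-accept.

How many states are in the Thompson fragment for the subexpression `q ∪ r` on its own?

Fragment for `q ∪ r`:
Each of the 2 symbol leaves contributes a 2-state fragment.
  q ∪ r = 6 states

6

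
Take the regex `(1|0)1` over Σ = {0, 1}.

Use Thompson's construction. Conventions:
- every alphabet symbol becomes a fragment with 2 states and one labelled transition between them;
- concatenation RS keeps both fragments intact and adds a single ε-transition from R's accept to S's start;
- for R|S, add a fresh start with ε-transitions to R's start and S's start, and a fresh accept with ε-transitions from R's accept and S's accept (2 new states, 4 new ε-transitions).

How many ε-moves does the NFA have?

5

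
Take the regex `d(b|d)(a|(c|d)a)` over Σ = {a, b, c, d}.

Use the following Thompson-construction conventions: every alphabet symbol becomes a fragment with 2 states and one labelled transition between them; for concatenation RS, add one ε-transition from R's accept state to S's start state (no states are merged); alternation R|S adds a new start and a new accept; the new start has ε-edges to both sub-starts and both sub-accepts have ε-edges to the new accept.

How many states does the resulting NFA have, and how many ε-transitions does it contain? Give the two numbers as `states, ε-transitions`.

20, 15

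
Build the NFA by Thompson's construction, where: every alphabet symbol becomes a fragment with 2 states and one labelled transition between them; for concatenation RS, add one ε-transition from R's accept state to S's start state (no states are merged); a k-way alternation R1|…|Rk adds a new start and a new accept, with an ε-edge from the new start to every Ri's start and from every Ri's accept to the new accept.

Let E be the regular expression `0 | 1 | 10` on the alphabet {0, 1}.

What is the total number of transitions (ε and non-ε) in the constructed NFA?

11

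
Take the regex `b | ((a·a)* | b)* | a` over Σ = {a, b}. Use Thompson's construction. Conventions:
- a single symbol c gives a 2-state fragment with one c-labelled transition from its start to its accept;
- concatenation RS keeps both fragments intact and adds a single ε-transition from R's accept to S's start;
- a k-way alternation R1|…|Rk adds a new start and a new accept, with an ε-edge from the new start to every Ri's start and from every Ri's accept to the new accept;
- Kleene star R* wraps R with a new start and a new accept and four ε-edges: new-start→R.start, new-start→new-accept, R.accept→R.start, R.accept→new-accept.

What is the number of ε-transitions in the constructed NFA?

Per subexpression:
Each of the 5 symbol leaves contributes 0 ε-transitions.
  a·a → 1 ε-transition
  (a·a)* → 5 ε-transitions
  (a·a)* | b → 9 ε-transitions
  ((a·a)* | b)* → 13 ε-transitions
  b | ((a·a)* | b)* | a → 19 ε-transitions

19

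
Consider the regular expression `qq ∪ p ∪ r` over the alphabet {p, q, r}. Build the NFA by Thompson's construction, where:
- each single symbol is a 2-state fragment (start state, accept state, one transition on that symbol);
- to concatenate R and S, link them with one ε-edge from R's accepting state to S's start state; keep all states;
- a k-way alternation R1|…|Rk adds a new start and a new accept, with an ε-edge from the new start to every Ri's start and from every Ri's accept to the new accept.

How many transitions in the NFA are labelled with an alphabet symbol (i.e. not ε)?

Building bottom-up:
Each of the 4 symbol leaves contributes exactly 1 symbol transition.
  qq : 2 symbol transitions
  qq ∪ p ∪ r : 4 symbol transitions

4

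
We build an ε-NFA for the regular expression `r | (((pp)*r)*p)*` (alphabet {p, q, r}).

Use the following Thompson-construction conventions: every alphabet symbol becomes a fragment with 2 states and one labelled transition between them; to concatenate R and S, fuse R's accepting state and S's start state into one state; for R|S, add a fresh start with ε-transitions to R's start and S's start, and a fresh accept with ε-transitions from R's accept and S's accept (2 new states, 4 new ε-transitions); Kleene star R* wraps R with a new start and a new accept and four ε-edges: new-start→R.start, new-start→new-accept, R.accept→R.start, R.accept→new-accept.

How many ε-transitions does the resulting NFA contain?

By structural recursion:
Each of the 5 symbol leaves contributes 0 ε-transitions.
  pp = 0 ε-transitions
  (pp)* = 4 ε-transitions
  (pp)*r = 4 ε-transitions
  ((pp)*r)* = 8 ε-transitions
  ((pp)*r)*p = 8 ε-transitions
  (((pp)*r)*p)* = 12 ε-transitions
  r | (((pp)*r)*p)* = 16 ε-transitions

16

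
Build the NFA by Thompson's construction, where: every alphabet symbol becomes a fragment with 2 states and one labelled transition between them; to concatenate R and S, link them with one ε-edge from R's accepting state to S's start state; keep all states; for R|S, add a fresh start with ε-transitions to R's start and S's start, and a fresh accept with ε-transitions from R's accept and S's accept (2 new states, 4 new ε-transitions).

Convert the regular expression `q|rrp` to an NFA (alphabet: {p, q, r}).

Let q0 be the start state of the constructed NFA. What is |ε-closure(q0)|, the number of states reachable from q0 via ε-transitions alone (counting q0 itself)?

Let C(F) = |ε-closure(F.start)| within fragment F, and note whether F accepts ε. Symbol fragments have C = 1 and do not accept ε. Then:
  rrp — |ε-closure| equals the left operand's closure size = 1 (its accept is not ε-reachable, so the closure stops there)
  q|rrp — new start ε-reaches every alternative's start; none of them accept ε, so the new accept is not reached: |ε-closure| = 1 + 1 + 1 = 3

3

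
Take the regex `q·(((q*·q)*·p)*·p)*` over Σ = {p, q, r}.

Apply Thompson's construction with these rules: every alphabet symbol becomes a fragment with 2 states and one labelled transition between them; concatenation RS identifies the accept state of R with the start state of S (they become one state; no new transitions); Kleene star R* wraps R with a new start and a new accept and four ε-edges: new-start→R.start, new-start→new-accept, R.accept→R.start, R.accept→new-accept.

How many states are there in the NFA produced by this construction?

14

Recursing over subexpressions:
Each of the 5 symbol leaves contributes a 2-state fragment.
  q* : 4 states
  q*·q : 5 states
  (q*·q)* : 7 states
  (q*·q)*·p : 8 states
  ((q*·q)*·p)* : 10 states
  ((q*·q)*·p)*·p : 11 states
  (((q*·q)*·p)*·p)* : 13 states
  q·(((q*·q)*·p)*·p)* : 14 states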